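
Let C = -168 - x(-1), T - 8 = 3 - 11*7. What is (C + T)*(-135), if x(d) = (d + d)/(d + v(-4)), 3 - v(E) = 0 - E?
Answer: 31725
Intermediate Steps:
v(E) = 3 + E (v(E) = 3 - (0 - E) = 3 - (-1)*E = 3 + E)
T = -66 (T = 8 + (3 - 11*7) = 8 + (3 - 77) = 8 - 74 = -66)
x(d) = 2*d/(-1 + d) (x(d) = (d + d)/(d + (3 - 4)) = (2*d)/(d - 1) = (2*d)/(-1 + d) = 2*d/(-1 + d))
C = -169 (C = -168 - 2*(-1)/(-1 - 1) = -168 - 2*(-1)/(-2) = -168 - 2*(-1)*(-1)/2 = -168 - 1*1 = -168 - 1 = -169)
(C + T)*(-135) = (-169 - 66)*(-135) = -235*(-135) = 31725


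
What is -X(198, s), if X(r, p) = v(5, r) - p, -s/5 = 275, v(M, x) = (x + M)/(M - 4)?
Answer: -1578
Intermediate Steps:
v(M, x) = (M + x)/(-4 + M)
s = -1375 (s = -5*275 = -1375)
X(r, p) = 5 + r - p (X(r, p) = (5 + r)/(-4 + 5) - p = (5 + r)/1 - p = 1*(5 + r) - p = (5 + r) - p = 5 + r - p)
-X(198, s) = -(5 + 198 - 1*(-1375)) = -(5 + 198 + 1375) = -1*1578 = -1578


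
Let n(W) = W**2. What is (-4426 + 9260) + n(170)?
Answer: 33734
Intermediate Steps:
(-4426 + 9260) + n(170) = (-4426 + 9260) + 170**2 = 4834 + 28900 = 33734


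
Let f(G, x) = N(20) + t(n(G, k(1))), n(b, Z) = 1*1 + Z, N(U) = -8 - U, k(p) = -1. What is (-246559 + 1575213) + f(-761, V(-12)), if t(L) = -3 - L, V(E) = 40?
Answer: 1328623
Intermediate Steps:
n(b, Z) = 1 + Z
f(G, x) = -31 (f(G, x) = (-8 - 1*20) + (-3 - (1 - 1)) = (-8 - 20) + (-3 - 1*0) = -28 + (-3 + 0) = -28 - 3 = -31)
(-246559 + 1575213) + f(-761, V(-12)) = (-246559 + 1575213) - 31 = 1328654 - 31 = 1328623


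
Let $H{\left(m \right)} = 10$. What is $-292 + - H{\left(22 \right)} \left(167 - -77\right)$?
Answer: $-2732$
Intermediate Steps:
$-292 + - H{\left(22 \right)} \left(167 - -77\right) = -292 + \left(-1\right) 10 \left(167 - -77\right) = -292 - 10 \left(167 + 77\right) = -292 - 2440 = -2732$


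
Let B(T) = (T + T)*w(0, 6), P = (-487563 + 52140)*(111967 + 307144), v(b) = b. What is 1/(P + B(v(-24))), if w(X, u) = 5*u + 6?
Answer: -1/182490570681 ≈ -5.4797e-12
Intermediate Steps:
w(X, u) = 6 + 5*u
P = -182490568953 (P = -435423*419111 = -182490568953)
B(T) = 72*T (B(T) = (T + T)*(6 + 5*6) = (2*T)*(6 + 30) = (2*T)*36 = 72*T)
1/(P + B(v(-24))) = 1/(-182490568953 + 72*(-24)) = 1/(-182490568953 - 1728) = 1/(-182490570681) = -1/182490570681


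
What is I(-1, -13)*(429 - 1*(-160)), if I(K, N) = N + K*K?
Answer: -7068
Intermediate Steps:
I(K, N) = N + K²
I(-1, -13)*(429 - 1*(-160)) = (-13 + (-1)²)*(429 - 1*(-160)) = (-13 + 1)*(429 + 160) = -12*589 = -7068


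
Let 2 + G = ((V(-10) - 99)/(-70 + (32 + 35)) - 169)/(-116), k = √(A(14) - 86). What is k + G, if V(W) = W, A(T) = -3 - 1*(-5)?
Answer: -149/174 + 2*I*√21 ≈ -0.85632 + 9.1651*I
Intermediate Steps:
A(T) = 2 (A(T) = -3 + 5 = 2)
k = 2*I*√21 (k = √(2 - 86) = √(-84) = 2*I*√21 ≈ 9.1651*I)
G = -149/174 (G = -2 + ((-10 - 99)/(-70 + (32 + 35)) - 169)/(-116) = -2 + (-109/(-70 + 67) - 169)*(-1/116) = -2 + (-109/(-3) - 169)*(-1/116) = -2 + (-109*(-⅓) - 169)*(-1/116) = -2 + (109/3 - 169)*(-1/116) = -2 - 398/3*(-1/116) = -2 + 199/174 = -149/174 ≈ -0.85632)
k + G = 2*I*√21 - 149/174 = -149/174 + 2*I*√21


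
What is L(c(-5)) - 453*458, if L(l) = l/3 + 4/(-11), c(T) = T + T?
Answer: -6846764/33 ≈ -2.0748e+5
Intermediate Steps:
c(T) = 2*T
L(l) = -4/11 + l/3 (L(l) = l*(1/3) + 4*(-1/11) = l/3 - 4/11 = -4/11 + l/3)
L(c(-5)) - 453*458 = (-4/11 + (2*(-5))/3) - 453*458 = (-4/11 + (1/3)*(-10)) - 207474 = (-4/11 - 10/3) - 207474 = -122/33 - 207474 = -6846764/33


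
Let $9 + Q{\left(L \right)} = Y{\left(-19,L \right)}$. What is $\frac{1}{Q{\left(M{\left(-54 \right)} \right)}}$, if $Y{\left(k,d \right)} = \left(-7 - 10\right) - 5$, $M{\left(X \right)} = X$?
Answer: $- \frac{1}{31} \approx -0.032258$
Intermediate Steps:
$Y{\left(k,d \right)} = -22$ ($Y{\left(k,d \right)} = \left(-7 - 10\right) - 5 = -17 - 5 = -22$)
$Q{\left(L \right)} = -31$ ($Q{\left(L \right)} = -9 - 22 = -31$)
$\frac{1}{Q{\left(M{\left(-54 \right)} \right)}} = \frac{1}{-31} = - \frac{1}{31}$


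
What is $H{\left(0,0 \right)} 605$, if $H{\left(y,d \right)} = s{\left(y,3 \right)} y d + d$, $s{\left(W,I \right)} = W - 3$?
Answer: $0$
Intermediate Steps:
$s{\left(W,I \right)} = -3 + W$ ($s{\left(W,I \right)} = W - 3 = -3 + W$)
$H{\left(y,d \right)} = d + d y \left(-3 + y\right)$ ($H{\left(y,d \right)} = \left(-3 + y\right) y d + d = y \left(-3 + y\right) d + d = d y \left(-3 + y\right) + d = d + d y \left(-3 + y\right)$)
$H{\left(0,0 \right)} 605 = 0 \left(1 + 0 \left(-3 + 0\right)\right) 605 = 0 \left(1 + 0 \left(-3\right)\right) 605 = 0 \left(1 + 0\right) 605 = 0 \cdot 1 \cdot 605 = 0 \cdot 605 = 0$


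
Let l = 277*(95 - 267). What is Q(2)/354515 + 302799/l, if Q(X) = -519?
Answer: -107371514721/16890512660 ≈ -6.3569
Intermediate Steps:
l = -47644 (l = 277*(-172) = -47644)
Q(2)/354515 + 302799/l = -519/354515 + 302799/(-47644) = -519*1/354515 + 302799*(-1/47644) = -519/354515 - 302799/47644 = -107371514721/16890512660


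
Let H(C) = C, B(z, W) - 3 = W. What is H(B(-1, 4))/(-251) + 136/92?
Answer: 8373/5773 ≈ 1.4504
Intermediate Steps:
B(z, W) = 3 + W
H(B(-1, 4))/(-251) + 136/92 = (3 + 4)/(-251) + 136/92 = 7*(-1/251) + 136*(1/92) = -7/251 + 34/23 = 8373/5773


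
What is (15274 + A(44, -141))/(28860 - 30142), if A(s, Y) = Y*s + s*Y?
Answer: -1433/641 ≈ -2.2356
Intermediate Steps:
A(s, Y) = 2*Y*s (A(s, Y) = Y*s + Y*s = 2*Y*s)
(15274 + A(44, -141))/(28860 - 30142) = (15274 + 2*(-141)*44)/(28860 - 30142) = (15274 - 12408)/(-1282) = 2866*(-1/1282) = -1433/641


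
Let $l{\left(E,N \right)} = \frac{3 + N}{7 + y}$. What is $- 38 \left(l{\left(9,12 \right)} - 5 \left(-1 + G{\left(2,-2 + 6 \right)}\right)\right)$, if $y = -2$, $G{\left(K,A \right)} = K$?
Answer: $76$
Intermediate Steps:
$l{\left(E,N \right)} = \frac{3}{5} + \frac{N}{5}$ ($l{\left(E,N \right)} = \frac{3 + N}{7 - 2} = \frac{3 + N}{5} = \left(3 + N\right) \frac{1}{5} = \frac{3}{5} + \frac{N}{5}$)
$- 38 \left(l{\left(9,12 \right)} - 5 \left(-1 + G{\left(2,-2 + 6 \right)}\right)\right) = - 38 \left(\left(\frac{3}{5} + \frac{1}{5} \cdot 12\right) - 5 \left(-1 + 2\right)\right) = - 38 \left(\left(\frac{3}{5} + \frac{12}{5}\right) - 5\right) = - 38 \left(3 - 5\right) = \left(-38\right) \left(-2\right) = 76$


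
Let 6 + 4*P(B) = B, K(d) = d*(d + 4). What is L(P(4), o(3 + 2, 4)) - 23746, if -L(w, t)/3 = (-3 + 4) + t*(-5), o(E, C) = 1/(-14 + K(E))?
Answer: -736204/31 ≈ -23749.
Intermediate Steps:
K(d) = d*(4 + d)
P(B) = -3/2 + B/4
o(E, C) = 1/(-14 + E*(4 + E))
L(w, t) = -3 + 15*t (L(w, t) = -3*((-3 + 4) + t*(-5)) = -3*(1 - 5*t) = -3 + 15*t)
L(P(4), o(3 + 2, 4)) - 23746 = (-3 + 15/(-14 + (3 + 2)*(4 + (3 + 2)))) - 23746 = (-3 + 15/(-14 + 5*(4 + 5))) - 23746 = (-3 + 15/(-14 + 5*9)) - 23746 = (-3 + 15/(-14 + 45)) - 23746 = (-3 + 15/31) - 23746 = -78/31 - 23746 = -736204/31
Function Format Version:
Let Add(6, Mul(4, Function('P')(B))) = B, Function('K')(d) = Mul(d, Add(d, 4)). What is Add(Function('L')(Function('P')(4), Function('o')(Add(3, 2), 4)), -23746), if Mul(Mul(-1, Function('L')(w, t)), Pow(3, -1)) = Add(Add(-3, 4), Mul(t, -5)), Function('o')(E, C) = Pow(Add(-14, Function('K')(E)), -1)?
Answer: Rational(-736204, 31) ≈ -23749.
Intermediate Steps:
Function('K')(d) = Mul(d, Add(4, d))
Function('P')(B) = Add(Rational(-3, 2), Mul(Rational(1, 4), B))
Function('o')(E, C) = Pow(Add(-14, Mul(E, Add(4, E))), -1)
Function('L')(w, t) = Add(-3, Mul(15, t)) (Function('L')(w, t) = Mul(-3, Add(Add(-3, 4), Mul(t, -5))) = Mul(-3, Add(1, Mul(-5, t))) = Add(-3, Mul(15, t)))
Add(Function('L')(Function('P')(4), Function('o')(Add(3, 2), 4)), -23746) = Add(Add(-3, Mul(15, Pow(Add(-14, Mul(Add(3, 2), Add(4, Add(3, 2)))), -1))), -23746) = Add(Add(-3, Mul(15, Pow(Add(-14, Mul(5, Add(4, 5))), -1))), -23746) = Add(Add(-3, Mul(15, Pow(Add(-14, Mul(5, 9)), -1))), -23746) = Add(Add(-3, Mul(15, Pow(Add(-14, 45), -1))), -23746) = Add(Add(-3, Mul(15, Pow(31, -1))), -23746) = Add(Add(-3, Mul(15, Rational(1, 31))), -23746) = Add(Add(-3, Rational(15, 31)), -23746) = Add(Rational(-78, 31), -23746) = Rational(-736204, 31)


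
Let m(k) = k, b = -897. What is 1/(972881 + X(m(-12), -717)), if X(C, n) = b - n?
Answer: 1/972701 ≈ 1.0281e-6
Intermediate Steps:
X(C, n) = -897 - n
1/(972881 + X(m(-12), -717)) = 1/(972881 + (-897 - 1*(-717))) = 1/(972881 + (-897 + 717)) = 1/(972881 - 180) = 1/972701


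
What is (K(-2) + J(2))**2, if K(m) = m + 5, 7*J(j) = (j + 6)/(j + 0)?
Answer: 625/49 ≈ 12.755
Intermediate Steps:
J(j) = (6 + j)/(7*j) (J(j) = ((j + 6)/(j + 0))/7 = ((6 + j)/j)/7 = (6 + j)/(7*j))
K(m) = 5 + m
(K(-2) + J(2))**2 = ((5 - 2) + (1/7)*(6 + 2)/2)**2 = (3 + (1/7)*(1/2)*8)**2 = (3 + 4/7)**2 = (25/7)**2 = 625/49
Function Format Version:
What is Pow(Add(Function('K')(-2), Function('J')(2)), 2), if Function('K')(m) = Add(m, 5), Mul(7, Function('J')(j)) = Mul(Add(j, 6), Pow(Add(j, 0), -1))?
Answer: Rational(625, 49) ≈ 12.755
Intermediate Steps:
Function('J')(j) = Mul(Rational(1, 7), Pow(j, -1), Add(6, j)) (Function('J')(j) = Mul(Rational(1, 7), Mul(Add(j, 6), Pow(Add(j, 0), -1))) = Mul(Rational(1, 7), Mul(Add(6, j), Pow(j, -1))) = Mul(Rational(1, 7), Mul(Pow(j, -1), Add(6, j))) = Mul(Rational(1, 7), Pow(j, -1), Add(6, j)))
Function('K')(m) = Add(5, m)
Pow(Add(Function('K')(-2), Function('J')(2)), 2) = Pow(Add(Add(5, -2), Mul(Rational(1, 7), Pow(2, -1), Add(6, 2))), 2) = Pow(Add(3, Mul(Rational(1, 7), Rational(1, 2), 8)), 2) = Pow(Add(3, Rational(4, 7)), 2) = Pow(Rational(25, 7), 2) = Rational(625, 49)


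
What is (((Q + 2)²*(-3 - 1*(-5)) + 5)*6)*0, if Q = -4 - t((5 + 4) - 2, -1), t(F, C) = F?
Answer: 0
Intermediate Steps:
Q = -11 (Q = -4 - ((5 + 4) - 2) = -4 - (9 - 2) = -4 - 1*7 = -4 - 7 = -11)
(((Q + 2)²*(-3 - 1*(-5)) + 5)*6)*0 = (((-11 + 2)²*(-3 - 1*(-5)) + 5)*6)*0 = (((-9)²*(-3 + 5) + 5)*6)*0 = ((81*2 + 5)*6)*0 = ((162 + 5)*6)*0 = (167*6)*0 = 1002*0 = 0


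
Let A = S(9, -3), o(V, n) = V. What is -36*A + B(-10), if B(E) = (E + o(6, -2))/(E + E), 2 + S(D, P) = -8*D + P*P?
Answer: 11701/5 ≈ 2340.2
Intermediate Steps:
S(D, P) = -2 + P**2 - 8*D (S(D, P) = -2 + (-8*D + P*P) = -2 + (-8*D + P**2) = -2 + (P**2 - 8*D) = -2 + P**2 - 8*D)
A = -65 (A = -2 + (-3)**2 - 8*9 = -2 + 9 - 72 = -65)
B(E) = (6 + E)/(2*E) (B(E) = (E + 6)/(E + E) = (6 + E)/((2*E)) = (6 + E)*(1/(2*E)) = (6 + E)/(2*E))
-36*A + B(-10) = -36*(-65) + (1/2)*(6 - 10)/(-10) = 2340 + (1/2)*(-1/10)*(-4) = 2340 + 1/5 = 11701/5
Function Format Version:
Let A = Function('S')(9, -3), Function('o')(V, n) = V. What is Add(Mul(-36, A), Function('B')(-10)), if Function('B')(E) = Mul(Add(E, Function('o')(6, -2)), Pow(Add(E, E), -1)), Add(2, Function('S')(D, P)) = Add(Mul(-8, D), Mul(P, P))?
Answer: Rational(11701, 5) ≈ 2340.2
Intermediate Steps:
Function('S')(D, P) = Add(-2, Pow(P, 2), Mul(-8, D)) (Function('S')(D, P) = Add(-2, Add(Mul(-8, D), Mul(P, P))) = Add(-2, Add(Mul(-8, D), Pow(P, 2))) = Add(-2, Add(Pow(P, 2), Mul(-8, D))) = Add(-2, Pow(P, 2), Mul(-8, D)))
A = -65 (A = Add(-2, Pow(-3, 2), Mul(-8, 9)) = Add(-2, 9, -72) = -65)
Function('B')(E) = Mul(Rational(1, 2), Pow(E, -1), Add(6, E)) (Function('B')(E) = Mul(Add(E, 6), Pow(Add(E, E), -1)) = Mul(Add(6, E), Pow(Mul(2, E), -1)) = Mul(Add(6, E), Mul(Rational(1, 2), Pow(E, -1))) = Mul(Rational(1, 2), Pow(E, -1), Add(6, E)))
Add(Mul(-36, A), Function('B')(-10)) = Add(Mul(-36, -65), Mul(Rational(1, 2), Pow(-10, -1), Add(6, -10))) = Add(2340, Mul(Rational(1, 2), Rational(-1, 10), -4)) = Add(2340, Rational(1, 5)) = Rational(11701, 5)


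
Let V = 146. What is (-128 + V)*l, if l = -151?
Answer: -2718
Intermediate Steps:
(-128 + V)*l = (-128 + 146)*(-151) = 18*(-151) = -2718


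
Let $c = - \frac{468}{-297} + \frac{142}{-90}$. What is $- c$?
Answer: $\frac{1}{495} \approx 0.0020202$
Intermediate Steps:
$c = - \frac{1}{495}$ ($c = \left(-468\right) \left(- \frac{1}{297}\right) + 142 \left(- \frac{1}{90}\right) = \frac{52}{33} - \frac{71}{45} = - \frac{1}{495} \approx -0.0020202$)
$- c = \left(-1\right) \left(- \frac{1}{495}\right) = \frac{1}{495}$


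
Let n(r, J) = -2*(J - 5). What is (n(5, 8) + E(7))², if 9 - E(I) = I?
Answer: 16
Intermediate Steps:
n(r, J) = 10 - 2*J (n(r, J) = -2*(-5 + J) = 10 - 2*J)
E(I) = 9 - I
(n(5, 8) + E(7))² = ((10 - 2*8) + (9 - 1*7))² = ((10 - 16) + (9 - 7))² = (-6 + 2)² = (-4)² = 16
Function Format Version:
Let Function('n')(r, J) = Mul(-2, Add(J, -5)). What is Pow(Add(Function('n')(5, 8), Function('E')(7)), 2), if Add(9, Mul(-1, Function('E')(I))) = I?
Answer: 16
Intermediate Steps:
Function('n')(r, J) = Add(10, Mul(-2, J)) (Function('n')(r, J) = Mul(-2, Add(-5, J)) = Add(10, Mul(-2, J)))
Function('E')(I) = Add(9, Mul(-1, I))
Pow(Add(Function('n')(5, 8), Function('E')(7)), 2) = Pow(Add(Add(10, Mul(-2, 8)), Add(9, Mul(-1, 7))), 2) = Pow(Add(Add(10, -16), Add(9, -7)), 2) = Pow(Add(-6, 2), 2) = Pow(-4, 2) = 16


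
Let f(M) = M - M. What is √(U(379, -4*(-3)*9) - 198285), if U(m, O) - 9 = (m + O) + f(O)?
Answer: I*√197789 ≈ 444.73*I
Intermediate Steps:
f(M) = 0
U(m, O) = 9 + O + m (U(m, O) = 9 + ((m + O) + 0) = 9 + ((O + m) + 0) = 9 + (O + m) = 9 + O + m)
√(U(379, -4*(-3)*9) - 198285) = √((9 - 4*(-3)*9 + 379) - 198285) = √((9 + 12*9 + 379) - 198285) = √((9 + 108 + 379) - 198285) = √(496 - 198285) = √(-197789) = I*√197789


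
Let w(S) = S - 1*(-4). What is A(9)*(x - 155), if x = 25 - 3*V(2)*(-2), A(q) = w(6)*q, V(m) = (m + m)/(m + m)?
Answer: -11160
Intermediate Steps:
w(S) = 4 + S (w(S) = S + 4 = 4 + S)
V(m) = 1 (V(m) = (2*m)/((2*m)) = (2*m)*(1/(2*m)) = 1)
A(q) = 10*q (A(q) = (4 + 6)*q = 10*q)
x = 31 (x = 25 - 3*1*(-2) = 25 - 3*(-2) = 25 + 6 = 31)
A(9)*(x - 155) = (10*9)*(31 - 155) = 90*(-124) = -11160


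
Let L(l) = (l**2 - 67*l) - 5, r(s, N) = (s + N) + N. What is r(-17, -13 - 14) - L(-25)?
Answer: -2366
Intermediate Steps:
r(s, N) = s + 2*N (r(s, N) = (N + s) + N = s + 2*N)
L(l) = -5 + l**2 - 67*l
r(-17, -13 - 14) - L(-25) = (-17 + 2*(-13 - 14)) - (-5 + (-25)**2 - 67*(-25)) = (-17 + 2*(-27)) - (-5 + 625 + 1675) = (-17 - 54) - 1*2295 = -71 - 2295 = -2366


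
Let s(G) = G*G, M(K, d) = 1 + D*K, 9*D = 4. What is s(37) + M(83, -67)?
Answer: 12662/9 ≈ 1406.9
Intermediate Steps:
D = 4/9 (D = (1/9)*4 = 4/9 ≈ 0.44444)
M(K, d) = 1 + 4*K/9
s(G) = G**2
s(37) + M(83, -67) = 37**2 + (1 + (4/9)*83) = 1369 + (1 + 332/9) = 1369 + 341/9 = 12662/9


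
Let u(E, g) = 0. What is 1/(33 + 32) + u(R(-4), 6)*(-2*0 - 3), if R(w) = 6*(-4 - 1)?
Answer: 1/65 ≈ 0.015385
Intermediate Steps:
R(w) = -30 (R(w) = 6*(-5) = -30)
1/(33 + 32) + u(R(-4), 6)*(-2*0 - 3) = 1/(33 + 32) + 0*(-2*0 - 3) = 1/65 + 0*(0 - 3) = 1/65 + 0*(-3) = 1/65 + 0 = 1/65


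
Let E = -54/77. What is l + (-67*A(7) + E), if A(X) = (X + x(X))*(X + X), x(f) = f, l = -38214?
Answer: -3953696/77 ≈ -51347.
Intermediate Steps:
E = -54/77 (E = -54*1/77 = -54/77 ≈ -0.70130)
A(X) = 4*X² (A(X) = (X + X)*(X + X) = (2*X)*(2*X) = 4*X²)
l + (-67*A(7) + E) = -38214 + (-268*7² - 54/77) = -38214 + (-268*49 - 54/77) = -38214 + (-67*196 - 54/77) = -38214 + (-13132 - 54/77) = -38214 - 1011218/77 = -3953696/77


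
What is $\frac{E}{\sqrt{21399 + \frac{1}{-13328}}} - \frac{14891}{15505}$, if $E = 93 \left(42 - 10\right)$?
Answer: $- \frac{14891}{15505} + \frac{83328 \sqrt{4848499807}}{285205871} \approx 19.384$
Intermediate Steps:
$E = 2976$ ($E = 93 \cdot 32 = 2976$)
$\frac{E}{\sqrt{21399 + \frac{1}{-13328}}} - \frac{14891}{15505} = \frac{2976}{\sqrt{21399 + \frac{1}{-13328}}} - \frac{14891}{15505} = \frac{2976}{\sqrt{21399 - \frac{1}{13328}}} - \frac{14891}{15505} = \frac{2976}{\sqrt{\frac{285205871}{13328}}} - \frac{14891}{15505} = \frac{2976}{\frac{1}{476} \sqrt{4848499807}} - \frac{14891}{15505} = 2976 \frac{28 \sqrt{4848499807}}{285205871} - \frac{14891}{15505} = \frac{83328 \sqrt{4848499807}}{285205871} - \frac{14891}{15505} = - \frac{14891}{15505} + \frac{83328 \sqrt{4848499807}}{285205871}$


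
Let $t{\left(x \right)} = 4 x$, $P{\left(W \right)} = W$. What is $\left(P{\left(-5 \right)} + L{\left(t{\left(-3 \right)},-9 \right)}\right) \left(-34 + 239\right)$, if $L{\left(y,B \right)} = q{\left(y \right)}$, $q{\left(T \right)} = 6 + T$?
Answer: $-2255$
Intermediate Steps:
$L{\left(y,B \right)} = 6 + y$
$\left(P{\left(-5 \right)} + L{\left(t{\left(-3 \right)},-9 \right)}\right) \left(-34 + 239\right) = \left(-5 + \left(6 + 4 \left(-3\right)\right)\right) \left(-34 + 239\right) = \left(-5 + \left(6 - 12\right)\right) 205 = \left(-5 - 6\right) 205 = \left(-11\right) 205 = -2255$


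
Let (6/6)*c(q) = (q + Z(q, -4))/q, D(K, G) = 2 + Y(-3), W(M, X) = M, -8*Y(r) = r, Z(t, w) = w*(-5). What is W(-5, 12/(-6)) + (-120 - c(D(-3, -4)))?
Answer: -2554/19 ≈ -134.42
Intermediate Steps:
Z(t, w) = -5*w
Y(r) = -r/8
D(K, G) = 19/8 (D(K, G) = 2 - ⅛*(-3) = 2 + 3/8 = 19/8)
c(q) = (20 + q)/q (c(q) = (q - 5*(-4))/q = (q + 20)/q = (20 + q)/q)
W(-5, 12/(-6)) + (-120 - c(D(-3, -4))) = -5 + (-120 - (20 + 19/8)/19/8) = -5 + (-120 - 8*179/(19*8)) = -5 + (-120 - 1*179/19) = -5 + (-120 - 179/19) = -5 - 2459/19 = -2554/19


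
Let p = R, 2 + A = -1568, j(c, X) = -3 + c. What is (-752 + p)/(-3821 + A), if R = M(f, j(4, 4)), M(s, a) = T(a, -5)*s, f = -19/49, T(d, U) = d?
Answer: 12289/88053 ≈ 0.13956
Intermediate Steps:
f = -19/49 (f = -19*1/49 = -19/49 ≈ -0.38775)
M(s, a) = a*s
A = -1570 (A = -2 - 1568 = -1570)
R = -19/49 (R = (-3 + 4)*(-19/49) = 1*(-19/49) = -19/49 ≈ -0.38775)
p = -19/49 ≈ -0.38775
(-752 + p)/(-3821 + A) = (-752 - 19/49)/(-3821 - 1570) = -36867/49/(-5391) = -36867/49*(-1/5391) = 12289/88053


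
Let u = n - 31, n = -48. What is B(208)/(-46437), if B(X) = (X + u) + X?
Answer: -337/46437 ≈ -0.0072571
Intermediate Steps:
u = -79 (u = -48 - 31 = -79)
B(X) = -79 + 2*X (B(X) = (X - 79) + X = (-79 + X) + X = -79 + 2*X)
B(208)/(-46437) = (-79 + 2*208)/(-46437) = (-79 + 416)*(-1/46437) = 337*(-1/46437) = -337/46437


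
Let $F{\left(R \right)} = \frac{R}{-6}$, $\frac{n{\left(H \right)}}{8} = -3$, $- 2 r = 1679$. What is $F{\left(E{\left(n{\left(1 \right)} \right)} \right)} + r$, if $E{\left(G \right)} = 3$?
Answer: $-840$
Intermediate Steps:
$r = - \frac{1679}{2}$ ($r = \left(- \frac{1}{2}\right) 1679 = - \frac{1679}{2} \approx -839.5$)
$n{\left(H \right)} = -24$ ($n{\left(H \right)} = 8 \left(-3\right) = -24$)
$F{\left(R \right)} = - \frac{R}{6}$
$F{\left(E{\left(n{\left(1 \right)} \right)} \right)} + r = \left(- \frac{1}{6}\right) 3 - \frac{1679}{2} = - \frac{1}{2} - \frac{1679}{2} = -840$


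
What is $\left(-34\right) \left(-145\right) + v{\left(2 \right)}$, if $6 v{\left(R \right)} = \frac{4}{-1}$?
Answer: $\frac{14788}{3} \approx 4929.3$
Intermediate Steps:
$v{\left(R \right)} = - \frac{2}{3}$ ($v{\left(R \right)} = \frac{4 \frac{1}{-1}}{6} = \frac{4 \left(-1\right)}{6} = \frac{1}{6} \left(-4\right) = - \frac{2}{3}$)
$\left(-34\right) \left(-145\right) + v{\left(2 \right)} = \left(-34\right) \left(-145\right) - \frac{2}{3} = 4930 - \frac{2}{3} = \frac{14788}{3}$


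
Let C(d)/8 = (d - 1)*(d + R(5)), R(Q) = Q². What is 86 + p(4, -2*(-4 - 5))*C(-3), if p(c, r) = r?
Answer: -12586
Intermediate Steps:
C(d) = 8*(-1 + d)*(25 + d) (C(d) = 8*((d - 1)*(d + 5²)) = 8*((-1 + d)*(d + 25)) = 8*((-1 + d)*(25 + d)) = 8*(-1 + d)*(25 + d))
86 + p(4, -2*(-4 - 5))*C(-3) = 86 + (-2*(-4 - 5))*(-200 + 8*(-3)² + 192*(-3)) = 86 + (-2*(-9))*(-200 + 8*9 - 576) = 86 + 18*(-200 + 72 - 576) = 86 + 18*(-704) = 86 - 12672 = -12586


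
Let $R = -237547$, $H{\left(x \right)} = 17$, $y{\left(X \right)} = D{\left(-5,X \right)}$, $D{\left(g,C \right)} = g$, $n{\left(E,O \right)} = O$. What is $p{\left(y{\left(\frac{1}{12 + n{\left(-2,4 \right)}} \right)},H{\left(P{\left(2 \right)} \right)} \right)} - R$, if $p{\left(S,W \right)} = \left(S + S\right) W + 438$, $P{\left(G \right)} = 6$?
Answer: $237815$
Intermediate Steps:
$y{\left(X \right)} = -5$
$p{\left(S,W \right)} = 438 + 2 S W$ ($p{\left(S,W \right)} = 2 S W + 438 = 438 + 2 S W$)
$p{\left(y{\left(\frac{1}{12 + n{\left(-2,4 \right)}} \right)},H{\left(P{\left(2 \right)} \right)} \right)} - R = \left(438 + 2 \left(-5\right) 17\right) - -237547 = \left(438 - 170\right) + 237547 = 268 + 237547 = 237815$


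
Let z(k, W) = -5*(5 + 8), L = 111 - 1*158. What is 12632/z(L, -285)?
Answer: -12632/65 ≈ -194.34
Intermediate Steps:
L = -47 (L = 111 - 158 = -47)
z(k, W) = -65 (z(k, W) = -5*13 = -65)
12632/z(L, -285) = 12632/(-65) = 12632*(-1/65) = -12632/65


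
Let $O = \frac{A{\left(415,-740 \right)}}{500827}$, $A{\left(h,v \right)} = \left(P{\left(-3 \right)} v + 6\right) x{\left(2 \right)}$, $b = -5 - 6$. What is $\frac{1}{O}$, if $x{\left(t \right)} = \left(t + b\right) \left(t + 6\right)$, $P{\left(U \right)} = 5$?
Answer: $\frac{500827}{265968} \approx 1.883$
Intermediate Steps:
$b = -11$ ($b = -5 - 6 = -11$)
$x{\left(t \right)} = \left(-11 + t\right) \left(6 + t\right)$ ($x{\left(t \right)} = \left(t - 11\right) \left(t + 6\right) = \left(-11 + t\right) \left(6 + t\right)$)
$A{\left(h,v \right)} = -432 - 360 v$ ($A{\left(h,v \right)} = \left(5 v + 6\right) \left(-66 + 2^{2} - 10\right) = \left(6 + 5 v\right) \left(-66 + 4 - 10\right) = \left(6 + 5 v\right) \left(-72\right) = -432 - 360 v$)
$O = \frac{265968}{500827}$ ($O = \frac{-432 - -266400}{500827} = \left(-432 + 266400\right) \frac{1}{500827} = 265968 \cdot \frac{1}{500827} = \frac{265968}{500827} \approx 0.53106$)
$\frac{1}{O} = \frac{1}{\frac{265968}{500827}} = \frac{500827}{265968}$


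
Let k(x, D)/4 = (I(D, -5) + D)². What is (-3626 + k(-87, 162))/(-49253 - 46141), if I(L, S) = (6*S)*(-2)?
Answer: -96755/47697 ≈ -2.0285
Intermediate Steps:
I(L, S) = -12*S
k(x, D) = 4*(60 + D)² (k(x, D) = 4*(-12*(-5) + D)² = 4*(60 + D)²)
(-3626 + k(-87, 162))/(-49253 - 46141) = (-3626 + 4*(60 + 162)²)/(-49253 - 46141) = (-3626 + 4*222²)/(-95394) = (-3626 + 4*49284)*(-1/95394) = (-3626 + 197136)*(-1/95394) = 193510*(-1/95394) = -96755/47697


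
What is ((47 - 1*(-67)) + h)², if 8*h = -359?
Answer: 305809/64 ≈ 4778.3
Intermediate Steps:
h = -359/8 (h = (⅛)*(-359) = -359/8 ≈ -44.875)
((47 - 1*(-67)) + h)² = ((47 - 1*(-67)) - 359/8)² = ((47 + 67) - 359/8)² = (114 - 359/8)² = (553/8)² = 305809/64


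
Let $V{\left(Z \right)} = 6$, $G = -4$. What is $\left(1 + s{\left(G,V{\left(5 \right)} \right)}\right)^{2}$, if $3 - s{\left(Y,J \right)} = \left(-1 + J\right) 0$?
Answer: $16$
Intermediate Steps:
$s{\left(Y,J \right)} = 3$ ($s{\left(Y,J \right)} = 3 - \left(-1 + J\right) 0 = 3 - 0 = 3 + 0 = 3$)
$\left(1 + s{\left(G,V{\left(5 \right)} \right)}\right)^{2} = \left(1 + 3\right)^{2} = 4^{2} = 16$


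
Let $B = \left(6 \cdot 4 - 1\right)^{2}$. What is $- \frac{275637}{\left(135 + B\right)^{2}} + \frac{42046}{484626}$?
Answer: $- \frac{57521471773}{106834832448} \approx -0.53841$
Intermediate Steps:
$B = 529$ ($B = \left(24 - 1\right)^{2} = 23^{2} = 529$)
$- \frac{275637}{\left(135 + B\right)^{2}} + \frac{42046}{484626} = - \frac{275637}{\left(135 + 529\right)^{2}} + \frac{42046}{484626} = - \frac{275637}{664^{2}} + 42046 \cdot \frac{1}{484626} = - \frac{275637}{440896} + \frac{21023}{242313} = - \frac{57521471773}{106834832448}$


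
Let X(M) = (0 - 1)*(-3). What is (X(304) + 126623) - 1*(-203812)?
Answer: 330438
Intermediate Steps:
X(M) = 3 (X(M) = -1*(-3) = 3)
(X(304) + 126623) - 1*(-203812) = (3 + 126623) - 1*(-203812) = 126626 + 203812 = 330438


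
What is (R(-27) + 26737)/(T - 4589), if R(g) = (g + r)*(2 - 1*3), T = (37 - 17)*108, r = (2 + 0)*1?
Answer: -26762/2429 ≈ -11.018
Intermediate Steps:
r = 2 (r = 2*1 = 2)
T = 2160 (T = 20*108 = 2160)
R(g) = -2 - g (R(g) = (g + 2)*(2 - 1*3) = (2 + g)*(2 - 3) = (2 + g)*(-1) = -2 - g)
(R(-27) + 26737)/(T - 4589) = ((-2 - 1*(-27)) + 26737)/(2160 - 4589) = ((-2 + 27) + 26737)/(-2429) = (25 + 26737)*(-1/2429) = 26762*(-1/2429) = -26762/2429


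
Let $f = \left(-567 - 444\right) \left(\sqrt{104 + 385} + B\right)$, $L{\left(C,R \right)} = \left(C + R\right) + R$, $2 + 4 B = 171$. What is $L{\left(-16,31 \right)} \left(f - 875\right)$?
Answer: $- \frac{4010257}{2} - 46506 \sqrt{489} \approx -3.0335 \cdot 10^{6}$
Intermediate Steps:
$B = \frac{169}{4}$ ($B = - \frac{1}{2} + \frac{1}{4} \cdot 171 = - \frac{1}{2} + \frac{171}{4} = \frac{169}{4} \approx 42.25$)
$L{\left(C,R \right)} = C + 2 R$
$f = - \frac{170859}{4} - 1011 \sqrt{489}$ ($f = \left(-567 - 444\right) \left(\sqrt{104 + 385} + \frac{169}{4}\right) = - 1011 \left(\sqrt{489} + \frac{169}{4}\right) = - 1011 \left(\frac{169}{4} + \sqrt{489}\right) = - \frac{170859}{4} - 1011 \sqrt{489} \approx -65071.0$)
$L{\left(-16,31 \right)} \left(f - 875\right) = \left(-16 + 2 \cdot 31\right) \left(\left(- \frac{170859}{4} - 1011 \sqrt{489}\right) - 875\right) = \left(-16 + 62\right) \left(- \frac{174359}{4} - 1011 \sqrt{489}\right) = 46 \left(- \frac{174359}{4} - 1011 \sqrt{489}\right) = - \frac{4010257}{2} - 46506 \sqrt{489}$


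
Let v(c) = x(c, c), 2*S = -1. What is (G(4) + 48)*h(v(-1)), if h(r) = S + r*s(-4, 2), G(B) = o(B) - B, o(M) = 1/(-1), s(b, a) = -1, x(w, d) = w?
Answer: 43/2 ≈ 21.500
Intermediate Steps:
S = -1/2 (S = (1/2)*(-1) = -1/2 ≈ -0.50000)
o(M) = -1
v(c) = c
G(B) = -1 - B
h(r) = -1/2 - r (h(r) = -1/2 + r*(-1) = -1/2 - r)
(G(4) + 48)*h(v(-1)) = ((-1 - 1*4) + 48)*(-1/2 - 1*(-1)) = ((-1 - 4) + 48)*(-1/2 + 1) = (-5 + 48)*(1/2) = 43*(1/2) = 43/2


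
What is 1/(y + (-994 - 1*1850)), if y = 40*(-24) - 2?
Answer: -1/3806 ≈ -0.00026274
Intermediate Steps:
y = -962 (y = -960 - 2 = -962)
1/(y + (-994 - 1*1850)) = 1/(-962 + (-994 - 1*1850)) = 1/(-962 + (-994 - 1850)) = 1/(-962 - 2844) = 1/(-3806) = -1/3806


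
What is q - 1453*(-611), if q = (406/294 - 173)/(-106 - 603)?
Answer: 13218204691/14889 ≈ 8.8778e+5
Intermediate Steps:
q = 3604/14889 (q = (406*(1/294) - 173)/(-709) = (29/21 - 173)*(-1/709) = -3604/21*(-1/709) = 3604/14889 ≈ 0.24206)
q - 1453*(-611) = 3604/14889 - 1453*(-611) = 3604/14889 + 887783 = 13218204691/14889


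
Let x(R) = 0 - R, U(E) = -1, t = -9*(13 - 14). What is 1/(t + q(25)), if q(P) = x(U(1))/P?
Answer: 25/226 ≈ 0.11062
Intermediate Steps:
t = 9 (t = -9*(-1) = 9)
x(R) = -R
q(P) = 1/P (q(P) = (-1*(-1))/P = 1/P)
1/(t + q(25)) = 1/(9 + 1/25) = 1/(226/25) = 25/226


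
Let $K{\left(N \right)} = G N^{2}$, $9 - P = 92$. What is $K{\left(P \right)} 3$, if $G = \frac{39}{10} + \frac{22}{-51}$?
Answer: $\frac{12186641}{170} \approx 71686.0$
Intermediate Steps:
$G = \frac{1769}{510}$ ($G = 39 \cdot \frac{1}{10} + 22 \left(- \frac{1}{51}\right) = \frac{39}{10} - \frac{22}{51} = \frac{1769}{510} \approx 3.4686$)
$P = -83$ ($P = 9 - 92 = -83$)
$K{\left(N \right)} = \frac{1769 N^{2}}{510}$
$K{\left(P \right)} 3 = \frac{1769 \left(-83\right)^{2}}{510} \cdot 3 = \frac{1769}{510} \cdot 6889 \cdot 3 = \frac{12186641}{510} \cdot 3 = \frac{12186641}{170}$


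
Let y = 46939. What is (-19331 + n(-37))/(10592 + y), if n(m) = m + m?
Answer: -19405/57531 ≈ -0.33730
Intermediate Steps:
n(m) = 2*m
(-19331 + n(-37))/(10592 + y) = (-19331 + 2*(-37))/(10592 + 46939) = (-19331 - 74)/57531 = -19405*1/57531 = -19405/57531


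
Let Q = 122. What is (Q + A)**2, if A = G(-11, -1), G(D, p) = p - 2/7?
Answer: 714025/49 ≈ 14572.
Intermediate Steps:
G(D, p) = -2/7 + p (G(D, p) = p - 2/7 = -2/7 + p)
A = -9/7 (A = -2/7 - 1 = -9/7 ≈ -1.2857)
(Q + A)**2 = (122 - 9/7)**2 = (845/7)**2 = 714025/49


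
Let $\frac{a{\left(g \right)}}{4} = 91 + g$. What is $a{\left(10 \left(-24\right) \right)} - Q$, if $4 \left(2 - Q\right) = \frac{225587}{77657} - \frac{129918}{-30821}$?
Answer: $- \frac{5708129762571}{9573865588} \approx -596.22$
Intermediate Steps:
$Q = \frac{2105872123}{9573865588}$ ($Q = 2 - \frac{\frac{225587}{77657} - \frac{129918}{-30821}}{4} = 2 - \frac{225587 \cdot \frac{1}{77657} - - \frac{129918}{30821}}{4} = 2 - \frac{\frac{225587}{77657} + \frac{129918}{30821}}{4} = 2 - \frac{17041859053}{9573865588} = \frac{2105872123}{9573865588} \approx 0.21996$)
$a{\left(g \right)} = 364 + 4 g$ ($a{\left(g \right)} = 4 \left(91 + g\right) = 364 + 4 g$)
$a{\left(10 \left(-24\right) \right)} - Q = \left(364 + 4 \cdot 10 \left(-24\right)\right) - \frac{2105872123}{9573865588} = \left(364 + 4 \left(-240\right)\right) - \frac{2105872123}{9573865588} = \left(364 - 960\right) - \frac{2105872123}{9573865588} = -596 - \frac{2105872123}{9573865588} = - \frac{5708129762571}{9573865588}$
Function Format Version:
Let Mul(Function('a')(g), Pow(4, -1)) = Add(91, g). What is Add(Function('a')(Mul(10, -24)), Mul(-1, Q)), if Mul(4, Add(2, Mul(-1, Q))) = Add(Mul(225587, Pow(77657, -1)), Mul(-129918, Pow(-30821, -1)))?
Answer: Rational(-5708129762571, 9573865588) ≈ -596.22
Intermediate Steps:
Q = Rational(2105872123, 9573865588) (Q = Add(2, Mul(Rational(-1, 4), Add(Mul(225587, Pow(77657, -1)), Mul(-129918, Pow(-30821, -1))))) = Add(2, Mul(Rational(-1, 4), Add(Mul(225587, Rational(1, 77657)), Mul(-129918, Rational(-1, 30821))))) = Add(2, Mul(Rational(-1, 4), Add(Rational(225587, 77657), Rational(129918, 30821)))) = Add(2, Mul(Rational(-1, 4), Rational(17041859053, 2393466397))) = Add(2, Rational(-17041859053, 9573865588)) = Rational(2105872123, 9573865588) ≈ 0.21996)
Function('a')(g) = Add(364, Mul(4, g)) (Function('a')(g) = Mul(4, Add(91, g)) = Add(364, Mul(4, g)))
Add(Function('a')(Mul(10, -24)), Mul(-1, Q)) = Add(Add(364, Mul(4, Mul(10, -24))), Mul(-1, Rational(2105872123, 9573865588))) = Add(Add(364, Mul(4, -240)), Rational(-2105872123, 9573865588)) = Add(Add(364, -960), Rational(-2105872123, 9573865588)) = Add(-596, Rational(-2105872123, 9573865588)) = Rational(-5708129762571, 9573865588)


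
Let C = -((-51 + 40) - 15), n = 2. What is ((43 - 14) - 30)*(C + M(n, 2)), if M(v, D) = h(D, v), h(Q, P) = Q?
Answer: -28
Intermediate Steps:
M(v, D) = D
C = 26 (C = -(-11 - 15) = -1*(-26) = 26)
((43 - 14) - 30)*(C + M(n, 2)) = ((43 - 14) - 30)*(26 + 2) = (29 - 30)*28 = -1*28 = -28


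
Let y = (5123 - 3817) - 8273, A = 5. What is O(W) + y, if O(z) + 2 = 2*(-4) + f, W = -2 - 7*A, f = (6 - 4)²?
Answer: -6973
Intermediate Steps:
f = 4 (f = 2² = 4)
W = -37 (W = -2 - 7*5 = -2 - 35 = -37)
O(z) = -6 (O(z) = -2 + (2*(-4) + 4) = -2 + (-8 + 4) = -2 - 4 = -6)
y = -6967 (y = 1306 - 8273 = -6967)
O(W) + y = -6 - 6967 = -6973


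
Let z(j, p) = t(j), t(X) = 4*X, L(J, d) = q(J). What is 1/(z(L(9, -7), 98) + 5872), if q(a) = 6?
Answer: 1/5896 ≈ 0.00016961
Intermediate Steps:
L(J, d) = 6
z(j, p) = 4*j
1/(z(L(9, -7), 98) + 5872) = 1/(4*6 + 5872) = 1/(24 + 5872) = 1/5896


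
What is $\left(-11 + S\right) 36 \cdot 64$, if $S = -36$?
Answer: $-108288$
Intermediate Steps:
$\left(-11 + S\right) 36 \cdot 64 = \left(-11 - 36\right) 36 \cdot 64 = \left(-47\right) 36 \cdot 64 = \left(-1692\right) 64 = -108288$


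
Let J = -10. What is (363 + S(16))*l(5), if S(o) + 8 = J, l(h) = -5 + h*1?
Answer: 0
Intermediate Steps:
l(h) = -5 + h
S(o) = -18 (S(o) = -8 - 10 = -18)
(363 + S(16))*l(5) = (363 - 18)*(-5 + 5) = 345*0 = 0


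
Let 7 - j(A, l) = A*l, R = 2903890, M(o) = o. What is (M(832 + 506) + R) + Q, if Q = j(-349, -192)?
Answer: 2838227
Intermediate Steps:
j(A, l) = 7 - A*l
Q = -67001 (Q = 7 - 1*(-349)*(-192) = 7 - 67008 = -67001)
(M(832 + 506) + R) + Q = ((832 + 506) + 2903890) - 67001 = (1338 + 2903890) - 67001 = 2905228 - 67001 = 2838227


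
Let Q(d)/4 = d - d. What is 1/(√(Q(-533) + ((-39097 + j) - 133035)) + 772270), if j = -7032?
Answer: 386135/298200566032 - I*√44791/298200566032 ≈ 1.2949e-6 - 7.0972e-10*I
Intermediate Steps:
Q(d) = 0 (Q(d) = 4*(d - d) = 4*0 = 0)
1/(√(Q(-533) + ((-39097 + j) - 133035)) + 772270) = 1/(√(0 + ((-39097 - 7032) - 133035)) + 772270) = 1/(√(0 + (-46129 - 133035)) + 772270) = 1/(√(0 - 179164) + 772270) = 1/(√(-179164) + 772270) = 1/(2*I*√44791 + 772270) = 1/(772270 + 2*I*√44791)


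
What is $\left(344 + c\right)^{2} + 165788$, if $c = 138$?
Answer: $398112$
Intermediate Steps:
$\left(344 + c\right)^{2} + 165788 = \left(344 + 138\right)^{2} + 165788 = 482^{2} + 165788 = 232324 + 165788 = 398112$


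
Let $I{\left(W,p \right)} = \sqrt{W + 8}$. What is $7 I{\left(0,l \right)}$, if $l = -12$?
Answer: $14 \sqrt{2} \approx 19.799$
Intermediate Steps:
$I{\left(W,p \right)} = \sqrt{8 + W}$
$7 I{\left(0,l \right)} = 7 \sqrt{8 + 0} = 7 \sqrt{8} = 7 \cdot 2 \sqrt{2} = 14 \sqrt{2}$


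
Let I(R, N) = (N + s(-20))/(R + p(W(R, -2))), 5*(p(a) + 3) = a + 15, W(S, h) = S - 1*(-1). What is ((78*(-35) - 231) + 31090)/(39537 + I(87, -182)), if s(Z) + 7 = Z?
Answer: 14711467/20676806 ≈ 0.71150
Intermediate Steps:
s(Z) = -7 + Z
W(S, h) = 1 + S (W(S, h) = S + 1 = 1 + S)
p(a) = a/5 (p(a) = -3 + (a + 15)/5 = -3 + (15 + a)/5 = -3 + (3 + a/5) = a/5)
I(R, N) = (-27 + N)/(⅕ + 6*R/5) (I(R, N) = (N + (-7 - 20))/(R + (1 + R)/5) = (N - 27)/(R + (⅕ + R/5)) = (-27 + N)/(⅕ + 6*R/5))
((78*(-35) - 231) + 31090)/(39537 + I(87, -182)) = ((78*(-35) - 231) + 31090)/(39537 + 5*(-27 - 182)/(1 + 6*87)) = ((-2730 - 231) + 31090)/(39537 + 5*(-209)/(1 + 522)) = (-2961 + 31090)/(39537 + 5*(-209)/523) = 28129/(39537 + 5*(1/523)*(-209)) = 28129/(39537 - 1045/523) = 28129/(20676806/523) = 28129*(523/20676806) = 14711467/20676806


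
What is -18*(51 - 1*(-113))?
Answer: -2952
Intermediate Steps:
-18*(51 - 1*(-113)) = -18*(51 + 113) = -18*164 = -2952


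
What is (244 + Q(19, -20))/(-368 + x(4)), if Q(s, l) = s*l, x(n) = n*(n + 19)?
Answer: 34/69 ≈ 0.49275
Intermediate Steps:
x(n) = n*(19 + n)
Q(s, l) = l*s
(244 + Q(19, -20))/(-368 + x(4)) = (244 - 20*19)/(-368 + 4*(19 + 4)) = (244 - 380)/(-368 + 4*23) = -136/(-368 + 92) = -136/(-276) = -136*(-1/276) = 34/69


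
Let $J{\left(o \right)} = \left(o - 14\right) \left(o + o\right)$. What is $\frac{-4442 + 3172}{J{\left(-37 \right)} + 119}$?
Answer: $- \frac{1270}{3893} \approx -0.32623$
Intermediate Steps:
$J{\left(o \right)} = 2 o \left(-14 + o\right)$ ($J{\left(o \right)} = \left(-14 + o\right) 2 o = 2 o \left(-14 + o\right)$)
$\frac{-4442 + 3172}{J{\left(-37 \right)} + 119} = \frac{-4442 + 3172}{2 \left(-37\right) \left(-14 - 37\right) + 119} = - \frac{1270}{2 \left(-37\right) \left(-51\right) + 119} = - \frac{1270}{3774 + 119} = - \frac{1270}{3893}$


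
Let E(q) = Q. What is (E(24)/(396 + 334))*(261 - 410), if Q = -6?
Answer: 447/365 ≈ 1.2247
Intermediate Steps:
E(q) = -6
(E(24)/(396 + 334))*(261 - 410) = (-6/(396 + 334))*(261 - 410) = -6/730*(-149) = -6*1/730*(-149) = -3/365*(-149) = 447/365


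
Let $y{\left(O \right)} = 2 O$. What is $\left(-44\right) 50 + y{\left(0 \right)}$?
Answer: $-2200$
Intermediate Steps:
$\left(-44\right) 50 + y{\left(0 \right)} = \left(-44\right) 50 + 2 \cdot 0 = -2200 + 0 = -2200$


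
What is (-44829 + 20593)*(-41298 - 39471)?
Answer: 1957517484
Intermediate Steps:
(-44829 + 20593)*(-41298 - 39471) = -24236*(-80769) = 1957517484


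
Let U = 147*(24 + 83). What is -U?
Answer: -15729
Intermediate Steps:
U = 15729 (U = 147*107 = 15729)
-U = -1*15729 = -15729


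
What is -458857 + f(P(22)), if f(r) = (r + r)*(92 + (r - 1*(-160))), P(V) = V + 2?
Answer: -445609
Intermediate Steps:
P(V) = 2 + V
f(r) = 2*r*(252 + r) (f(r) = (2*r)*(92 + (r + 160)) = (2*r)*(92 + (160 + r)) = (2*r)*(252 + r) = 2*r*(252 + r))
-458857 + f(P(22)) = -458857 + 2*(2 + 22)*(252 + (2 + 22)) = -458857 + 2*24*(252 + 24) = -458857 + 2*24*276 = -458857 + 13248 = -445609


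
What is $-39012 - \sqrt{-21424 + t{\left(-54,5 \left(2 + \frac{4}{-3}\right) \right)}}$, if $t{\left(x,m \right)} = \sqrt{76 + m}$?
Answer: $-39012 - \frac{i \sqrt{192816 - 3 \sqrt{714}}}{3} \approx -39012.0 - 146.34 i$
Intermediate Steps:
$-39012 - \sqrt{-21424 + t{\left(-54,5 \left(2 + \frac{4}{-3}\right) \right)}} = -39012 - \sqrt{-21424 + \sqrt{76 + 5 \left(2 + \frac{4}{-3}\right)}} = -39012 - \sqrt{-21424 + \sqrt{76 + 5 \left(2 + 4 \left(- \frac{1}{3}\right)\right)}} = -39012 - \sqrt{-21424 + \sqrt{76 + 5 \left(2 - \frac{4}{3}\right)}} = -39012 - \sqrt{-21424 + \sqrt{76 + 5 \cdot \frac{2}{3}}} = -39012 - \sqrt{-21424 + \sqrt{76 + \frac{10}{3}}} = -39012 - \sqrt{-21424 + \sqrt{\frac{238}{3}}} = -39012 - \sqrt{-21424 + \frac{\sqrt{714}}{3}}$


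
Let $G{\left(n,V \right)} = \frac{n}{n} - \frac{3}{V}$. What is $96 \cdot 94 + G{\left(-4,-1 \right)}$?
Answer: $9028$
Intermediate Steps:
$G{\left(n,V \right)} = 1 - \frac{3}{V}$
$96 \cdot 94 + G{\left(-4,-1 \right)} = 96 \cdot 94 + \frac{-3 - 1}{-1} = 9024 - -4 = 9024 + 4 = 9028$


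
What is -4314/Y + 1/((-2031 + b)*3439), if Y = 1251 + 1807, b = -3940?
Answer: -44292419762/31396897301 ≈ -1.4107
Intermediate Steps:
Y = 3058
-4314/Y + 1/((-2031 + b)*3439) = -4314/3058 + 1/(-2031 - 3940*3439) = -4314*1/3058 + (1/3439)/(-5971) = -2157/1529 - 1/5971*1/3439 = -2157/1529 - 1/20534269 = -44292419762/31396897301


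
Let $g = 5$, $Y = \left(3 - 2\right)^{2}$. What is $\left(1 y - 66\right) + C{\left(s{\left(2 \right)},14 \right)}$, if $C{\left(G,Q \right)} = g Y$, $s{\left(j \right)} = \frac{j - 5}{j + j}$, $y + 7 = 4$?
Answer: $-64$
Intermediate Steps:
$Y = 1$ ($Y = 1^{2} = 1$)
$y = -3$ ($y = -7 + 4 = -3$)
$s{\left(j \right)} = \frac{-5 + j}{2 j}$
$C{\left(G,Q \right)} = 5$ ($C{\left(G,Q \right)} = 5 \cdot 1 = 5$)
$\left(1 y - 66\right) + C{\left(s{\left(2 \right)},14 \right)} = \left(1 \left(-3\right) - 66\right) + 5 = \left(-3 - 66\right) + 5 = -69 + 5 = -64$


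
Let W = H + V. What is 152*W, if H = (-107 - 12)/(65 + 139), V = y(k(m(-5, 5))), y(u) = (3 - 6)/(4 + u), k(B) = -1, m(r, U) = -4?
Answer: -722/3 ≈ -240.67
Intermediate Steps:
y(u) = -3/(4 + u)
V = -1 (V = -3/(4 - 1) = -3/3 = -3*1/3 = -1)
H = -7/12 (H = -119/204 = -119*1/204 = -7/12 ≈ -0.58333)
W = -19/12 (W = -7/12 - 1 = -19/12 ≈ -1.5833)
152*W = 152*(-19/12) = -722/3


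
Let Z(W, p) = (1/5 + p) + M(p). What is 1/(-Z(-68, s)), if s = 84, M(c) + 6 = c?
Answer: -5/811 ≈ -0.0061652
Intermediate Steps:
M(c) = -6 + c
Z(W, p) = -29/5 + 2*p (Z(W, p) = (1/5 + p) + (-6 + p) = (⅕ + p) + (-6 + p) = -29/5 + 2*p)
1/(-Z(-68, s)) = 1/(-(-29/5 + 2*84)) = 1/(-(-29/5 + 168)) = 1/(-1*811/5) = 1/(-811/5) = -5/811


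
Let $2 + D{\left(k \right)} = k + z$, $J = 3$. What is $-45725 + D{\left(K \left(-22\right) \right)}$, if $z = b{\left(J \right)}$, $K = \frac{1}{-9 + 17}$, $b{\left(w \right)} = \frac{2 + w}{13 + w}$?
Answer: $- \frac{731671}{16} \approx -45729.0$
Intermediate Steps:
$b{\left(w \right)} = \frac{2 + w}{13 + w}$
$K = \frac{1}{8} \approx 0.125$
$z = \frac{5}{16}$ ($z = \frac{2 + 3}{13 + 3} = \frac{1}{16} \cdot 5 = \frac{5}{16} \approx 0.3125$)
$D{\left(k \right)} = - \frac{27}{16} + k$ ($D{\left(k \right)} = -2 + \left(k + \frac{5}{16}\right) = -2 + \left(\frac{5}{16} + k\right) = - \frac{27}{16} + k$)
$-45725 + D{\left(K \left(-22\right) \right)} = -45725 + \left(- \frac{27}{16} + \frac{1}{8} \left(-22\right)\right) = -45725 - \frac{71}{16} = - \frac{731671}{16}$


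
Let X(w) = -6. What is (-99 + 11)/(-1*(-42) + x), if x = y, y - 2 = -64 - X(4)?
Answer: 44/7 ≈ 6.2857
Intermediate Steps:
y = -56 (y = 2 + (-64 - 1*(-6)) = 2 + (-64 + 6) = 2 - 58 = -56)
x = -56
(-99 + 11)/(-1*(-42) + x) = (-99 + 11)/(-1*(-42) - 56) = -88/(42 - 56) = -88/(-14) = -88*(-1/14) = 44/7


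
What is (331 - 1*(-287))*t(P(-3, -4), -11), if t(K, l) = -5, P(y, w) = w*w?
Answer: -3090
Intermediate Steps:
P(y, w) = w**2
(331 - 1*(-287))*t(P(-3, -4), -11) = (331 - 1*(-287))*(-5) = (331 + 287)*(-5) = 618*(-5) = -3090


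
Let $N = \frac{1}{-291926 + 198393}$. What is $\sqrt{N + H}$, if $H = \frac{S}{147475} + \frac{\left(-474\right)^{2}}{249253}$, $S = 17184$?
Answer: $\frac{\sqrt{3977686302748035054885920071}}{62511651649205} \approx 1.0089$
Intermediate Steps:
$N = - \frac{1}{93533}$ ($N = \frac{1}{-93533} = - \frac{1}{93533} \approx -1.0691 \cdot 10^{-5}$)
$H = \frac{37417256652}{36758586175}$ ($H = \frac{17184}{147475} + \frac{\left(-474\right)^{2}}{249253} = 17184 \cdot \frac{1}{147475} + 224676 \cdot \frac{1}{249253} = \frac{17184}{147475} + \frac{224676}{249253} = \frac{37417256652}{36758586175} \approx 1.0179$)
$\sqrt{N + H} = \sqrt{- \frac{1}{93533} + \frac{37417256652}{36758586175}} = \sqrt{\frac{3499711507845341}{3438140840706275}} = \frac{\sqrt{3977686302748035054885920071}}{62511651649205}$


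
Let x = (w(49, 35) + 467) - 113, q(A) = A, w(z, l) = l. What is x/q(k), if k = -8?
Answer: -389/8 ≈ -48.625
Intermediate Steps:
x = 389 (x = (35 + 467) - 113 = 502 - 113 = 389)
x/q(k) = 389/(-8) = 389*(-1/8) = -389/8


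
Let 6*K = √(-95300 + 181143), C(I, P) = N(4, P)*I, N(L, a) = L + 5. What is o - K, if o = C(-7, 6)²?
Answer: 3969 - √85843/6 ≈ 3920.2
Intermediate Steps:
N(L, a) = 5 + L
C(I, P) = 9*I (C(I, P) = (5 + 4)*I = 9*I)
o = 3969 (o = (9*(-7))² = (-63)² = 3969)
K = √85843/6 (K = √(-95300 + 181143)/6 = √85843/6 ≈ 48.832)
o - K = 3969 - √85843/6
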